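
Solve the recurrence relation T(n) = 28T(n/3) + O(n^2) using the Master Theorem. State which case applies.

Master Theorem for T(n) = 28T(n/3) + O(n^2):

a = 28, b = 3, c = 2
log_b(a) = log_3(28) = 3.0331

Case 1: c = 2 < log_3(28) = 3.0331
T(n) = O(n^(log_3 28))

For T(n) = 28T(n/3) + O(n^2): log_3(28) = 3.0331. This is Case 1 of the Master Theorem (c < log_b(a), work dominated by leaves), giving O(n^(log_3 28)).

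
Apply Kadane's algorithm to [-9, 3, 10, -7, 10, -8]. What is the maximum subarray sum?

Using Kadane's algorithm on [-9, 3, 10, -7, 10, -8]:

Scanning through the array:
Position 1 (value 3): max_ending_here = 3, max_so_far = 3
Position 2 (value 10): max_ending_here = 13, max_so_far = 13
Position 3 (value -7): max_ending_here = 6, max_so_far = 13
Position 4 (value 10): max_ending_here = 16, max_so_far = 16
Position 5 (value -8): max_ending_here = 8, max_so_far = 16

Maximum subarray: [3, 10, -7, 10]
Maximum sum: 16

The maximum subarray is [3, 10, -7, 10] with sum 16. This subarray runs from index 1 to index 4.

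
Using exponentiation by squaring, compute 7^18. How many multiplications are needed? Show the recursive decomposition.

Computing 7^18 by squaring (build up from 7^1; each line after the first costs one multiplication):

7^1 = 7
7^2 = (7^1)^2 = 7^2 = 49
7^4 = (7^2)^2 = 49^2 = 2401
7^8 = (7^4)^2 = 2401^2 = 5764801
7^9 = 7 * 7^8 = 7 * 5764801 = 40353607
7^18 = (7^9)^2 = 40353607^2 = 1628413597910449

Result: 1628413597910449
Multiplications needed: 5 (5 lines after 7^1)

7^18 = 1628413597910449. Using exponentiation by squaring, this requires 5 multiplications. The key idea: if the exponent is even, square the half-power; if odd, multiply by the base once.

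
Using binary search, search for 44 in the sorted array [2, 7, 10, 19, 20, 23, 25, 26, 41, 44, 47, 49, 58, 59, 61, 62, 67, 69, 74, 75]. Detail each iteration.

Binary search for 44 in [2, 7, 10, 19, 20, 23, 25, 26, 41, 44, 47, 49, 58, 59, 61, 62, 67, 69, 74, 75]:

lo=0, hi=19, mid=9, arr[mid]=44 -> Found target at index 9!

Binary search finds 44 at index 9 after 1 comparisons. The search repeatedly halves the search space by comparing with the middle element.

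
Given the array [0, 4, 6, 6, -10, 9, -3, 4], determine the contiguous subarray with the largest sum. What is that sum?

Using Kadane's algorithm on [0, 4, 6, 6, -10, 9, -3, 4]:

Scanning through the array:
Position 1 (value 4): max_ending_here = 4, max_so_far = 4
Position 2 (value 6): max_ending_here = 10, max_so_far = 10
Position 3 (value 6): max_ending_here = 16, max_so_far = 16
Position 4 (value -10): max_ending_here = 6, max_so_far = 16
Position 5 (value 9): max_ending_here = 15, max_so_far = 16
Position 6 (value -3): max_ending_here = 12, max_so_far = 16
Position 7 (value 4): max_ending_here = 16, max_so_far = 16

Maximum subarray: [0, 4, 6, 6]
Maximum sum: 16

The maximum subarray is [0, 4, 6, 6] with sum 16. This subarray runs from index 0 to index 3.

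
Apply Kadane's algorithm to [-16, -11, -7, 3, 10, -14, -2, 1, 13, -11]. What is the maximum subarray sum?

Using Kadane's algorithm on [-16, -11, -7, 3, 10, -14, -2, 1, 13, -11]:

Scanning through the array:
Position 1 (value -11): max_ending_here = -11, max_so_far = -11
Position 2 (value -7): max_ending_here = -7, max_so_far = -7
Position 3 (value 3): max_ending_here = 3, max_so_far = 3
Position 4 (value 10): max_ending_here = 13, max_so_far = 13
Position 5 (value -14): max_ending_here = -1, max_so_far = 13
Position 6 (value -2): max_ending_here = -2, max_so_far = 13
Position 7 (value 1): max_ending_here = 1, max_so_far = 13
Position 8 (value 13): max_ending_here = 14, max_so_far = 14
Position 9 (value -11): max_ending_here = 3, max_so_far = 14

Maximum subarray: [1, 13]
Maximum sum: 14

The maximum subarray is [1, 13] with sum 14. This subarray runs from index 7 to index 8.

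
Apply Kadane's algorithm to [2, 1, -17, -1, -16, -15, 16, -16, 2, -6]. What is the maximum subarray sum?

Using Kadane's algorithm on [2, 1, -17, -1, -16, -15, 16, -16, 2, -6]:

Scanning through the array:
Position 1 (value 1): max_ending_here = 3, max_so_far = 3
Position 2 (value -17): max_ending_here = -14, max_so_far = 3
Position 3 (value -1): max_ending_here = -1, max_so_far = 3
Position 4 (value -16): max_ending_here = -16, max_so_far = 3
Position 5 (value -15): max_ending_here = -15, max_so_far = 3
Position 6 (value 16): max_ending_here = 16, max_so_far = 16
Position 7 (value -16): max_ending_here = 0, max_so_far = 16
Position 8 (value 2): max_ending_here = 2, max_so_far = 16
Position 9 (value -6): max_ending_here = -4, max_so_far = 16

Maximum subarray: [16]
Maximum sum: 16

The maximum subarray is [16] with sum 16. This subarray runs from index 6 to index 6.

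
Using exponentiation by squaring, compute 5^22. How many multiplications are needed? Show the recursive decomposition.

Computing 5^22 by squaring (build up from 5^1; each line after the first costs one multiplication):

5^1 = 5
5^2 = (5^1)^2 = 5^2 = 25
5^4 = (5^2)^2 = 25^2 = 625
5^5 = 5 * 5^4 = 5 * 625 = 3125
5^10 = (5^5)^2 = 3125^2 = 9765625
5^11 = 5 * 5^10 = 5 * 9765625 = 48828125
5^22 = (5^11)^2 = 48828125^2 = 2384185791015625

Result: 2384185791015625
Multiplications needed: 6 (6 lines after 5^1)

5^22 = 2384185791015625. Using exponentiation by squaring, this requires 6 multiplications. The key idea: if the exponent is even, square the half-power; if odd, multiply by the base once.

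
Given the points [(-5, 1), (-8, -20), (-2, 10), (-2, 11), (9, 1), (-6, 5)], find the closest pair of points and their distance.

Computing all pairwise distances among 6 points:

d((-5, 1), (-8, -20)) = 21.2132
d((-5, 1), (-2, 10)) = 9.4868
d((-5, 1), (-2, 11)) = 10.4403
d((-5, 1), (9, 1)) = 14.0
d((-5, 1), (-6, 5)) = 4.1231
d((-8, -20), (-2, 10)) = 30.5941
d((-8, -20), (-2, 11)) = 31.5753
d((-8, -20), (9, 1)) = 27.0185
d((-8, -20), (-6, 5)) = 25.0799
d((-2, 10), (-2, 11)) = 1.0 <-- minimum
d((-2, 10), (9, 1)) = 14.2127
d((-2, 10), (-6, 5)) = 6.4031
d((-2, 11), (9, 1)) = 14.8661
d((-2, 11), (-6, 5)) = 7.2111
d((9, 1), (-6, 5)) = 15.5242

Closest pair: (-2, 10) and (-2, 11) with distance 1.0

The closest pair is (-2, 10) and (-2, 11) with Euclidean distance 1.0. For 6 points, brute-force pairwise comparison is shown above. For large n, the divide-and-conquer algorithm (sort by x, recurse on halves, check the dividing strip) achieves O(n log n).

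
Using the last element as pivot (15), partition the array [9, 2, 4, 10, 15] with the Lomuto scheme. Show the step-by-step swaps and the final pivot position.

Lomuto partition with pivot = 15:

Initial array: [9, 2, 4, 10, 15]

arr[0]=9 <= 15: swap with position 0, array becomes [9, 2, 4, 10, 15]
arr[1]=2 <= 15: swap with position 1, array becomes [9, 2, 4, 10, 15]
arr[2]=4 <= 15: swap with position 2, array becomes [9, 2, 4, 10, 15]
arr[3]=10 <= 15: swap with position 3, array becomes [9, 2, 4, 10, 15]

Place pivot at position 4: [9, 2, 4, 10, 15]
Pivot position: 4

After partitioning with pivot 15, the array becomes [9, 2, 4, 10, 15]. The pivot is placed at index 4. All elements to the left of the pivot are <= 15, and all elements to the right are > 15.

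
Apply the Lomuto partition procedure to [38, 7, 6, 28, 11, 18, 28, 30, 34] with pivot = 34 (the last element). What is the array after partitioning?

Lomuto partition with pivot = 34:

Initial array: [38, 7, 6, 28, 11, 18, 28, 30, 34]

arr[0]=38 > 34: no swap
arr[1]=7 <= 34: swap with position 0, array becomes [7, 38, 6, 28, 11, 18, 28, 30, 34]
arr[2]=6 <= 34: swap with position 1, array becomes [7, 6, 38, 28, 11, 18, 28, 30, 34]
arr[3]=28 <= 34: swap with position 2, array becomes [7, 6, 28, 38, 11, 18, 28, 30, 34]
arr[4]=11 <= 34: swap with position 3, array becomes [7, 6, 28, 11, 38, 18, 28, 30, 34]
arr[5]=18 <= 34: swap with position 4, array becomes [7, 6, 28, 11, 18, 38, 28, 30, 34]
arr[6]=28 <= 34: swap with position 5, array becomes [7, 6, 28, 11, 18, 28, 38, 30, 34]
arr[7]=30 <= 34: swap with position 6, array becomes [7, 6, 28, 11, 18, 28, 30, 38, 34]

Place pivot at position 7: [7, 6, 28, 11, 18, 28, 30, 34, 38]
Pivot position: 7

After partitioning with pivot 34, the array becomes [7, 6, 28, 11, 18, 28, 30, 34, 38]. The pivot is placed at index 7. All elements to the left of the pivot are <= 34, and all elements to the right are > 34.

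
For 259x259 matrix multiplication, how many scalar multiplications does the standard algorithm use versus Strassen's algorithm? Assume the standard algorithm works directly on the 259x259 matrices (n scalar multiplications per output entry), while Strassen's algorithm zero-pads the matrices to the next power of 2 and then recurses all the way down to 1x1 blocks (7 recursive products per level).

Matrix multiplication for 259x259 matrices:

Strassen's algorithm requires power-of-2 dimensions. Pad 259x259 to 512x512 (next power of 2).

Standard algorithm: 259^3 = 17373979 multiplications
Strassen's algorithm: 7^(log2(512)) = 7^9 = 40353607 multiplications
Difference: 17373979 - 40353607 = -22979628 (Strassen uses MORE here due to padding overhead — for small or just-over-power-of-2 n, padding can outweigh the per-level savings)

Standard: 17373979 multiplications (259^3). Strassen: 40353607 multiplications (7^9, after padding to 512x512). Strassen reduces 8 recursive multiplications to 7 at each level.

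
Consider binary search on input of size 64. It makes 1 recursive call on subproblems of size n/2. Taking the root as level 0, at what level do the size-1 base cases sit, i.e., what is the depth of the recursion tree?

For divide and conquer with division factor 2:

Problem sizes at each level:
Level 0: 64
Level 1: 32
Level 2: 16
Level 3: 8
Level 4: 4
Level 5: 2
Level 6: 1

The root is level 0 and the size-1 base case is level 6 (the tree spans levels 0 through 6, i.e. 7 levels counting the root), so the depth is the number of divisions: log_2(64) = 6

The recursion tree depth is log_2(64) = 6. At each level, the problem size is divided by 2, so it takes 6 divisions to reduce to a base case of size 1. The algorithm makes 1 recursive call at each level.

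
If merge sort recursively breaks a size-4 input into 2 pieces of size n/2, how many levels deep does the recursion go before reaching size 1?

For divide and conquer with division factor 2:

Problem sizes at each level:
Level 0: 4
Level 1: 2
Level 2: 1

The root is level 0 and the size-1 base case is level 2 (the tree spans levels 0 through 2, i.e. 3 levels counting the root), so the depth is the number of divisions: log_2(4) = 2

The recursion tree depth is log_2(4) = 2. At each level, the problem size is divided by 2, so it takes 2 divisions to reduce to a base case of size 1. The algorithm makes 2 recursive calls at each level.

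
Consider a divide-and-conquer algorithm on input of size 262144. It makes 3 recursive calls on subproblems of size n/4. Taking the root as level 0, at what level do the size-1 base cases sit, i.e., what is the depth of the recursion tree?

For divide and conquer with division factor 4:

Problem sizes at each level:
Level 0: 262144
Level 1: 65536
Level 2: 16384
Level 3: 4096
Level 4: 1024
Level 5: 256
Level 6: 64
Level 7: 16
Level 8: 4
Level 9: 1

The root is level 0 and the size-1 base case is level 9 (the tree spans levels 0 through 9, i.e. 10 levels counting the root), so the depth is the number of divisions: log_4(262144) = 9

The recursion tree depth is log_4(262144) = 9. At each level, the problem size is divided by 4, so it takes 9 divisions to reduce to a base case of size 1. The algorithm makes 3 recursive calls at each level.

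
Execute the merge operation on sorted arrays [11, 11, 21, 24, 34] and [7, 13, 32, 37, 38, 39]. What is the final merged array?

Merging process:

Compare 11 vs 7: take 7 from right. Merged: [7]
Compare 11 vs 13: take 11 from left. Merged: [7, 11]
Compare 11 vs 13: take 11 from left. Merged: [7, 11, 11]
Compare 21 vs 13: take 13 from right. Merged: [7, 11, 11, 13]
Compare 21 vs 32: take 21 from left. Merged: [7, 11, 11, 13, 21]
Compare 24 vs 32: take 24 from left. Merged: [7, 11, 11, 13, 21, 24]
Compare 34 vs 32: take 32 from right. Merged: [7, 11, 11, 13, 21, 24, 32]
Compare 34 vs 37: take 34 from left. Merged: [7, 11, 11, 13, 21, 24, 32, 34]
Append remaining from right: [37, 38, 39]. Merged: [7, 11, 11, 13, 21, 24, 32, 34, 37, 38, 39]

Final merged array: [7, 11, 11, 13, 21, 24, 32, 34, 37, 38, 39]
Total comparisons: 8

The merged array is [7, 11, 11, 13, 21, 24, 32, 34, 37, 38, 39], requiring 8 comparisons. The merge step runs in O(n) time where n is the total number of elements.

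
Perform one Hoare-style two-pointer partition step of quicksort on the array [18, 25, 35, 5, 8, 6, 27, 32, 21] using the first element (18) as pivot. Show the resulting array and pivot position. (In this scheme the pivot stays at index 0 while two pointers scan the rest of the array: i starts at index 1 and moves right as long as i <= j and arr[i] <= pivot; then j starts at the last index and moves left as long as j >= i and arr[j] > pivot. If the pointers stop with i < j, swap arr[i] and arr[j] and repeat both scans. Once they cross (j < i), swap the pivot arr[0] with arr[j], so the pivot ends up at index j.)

Hoare-style two-pointer partition with pivot = 18:

Initial array: [18, 25, 35, 5, 8, 6, 27, 32, 21]

Pointers start at i = 1, j = 8.
i stops at index 1 (arr[1]=25 > 18), j stops at index 5 (arr[5]=6 <= 18): swap arr[1] and arr[5], array becomes [18, 6, 35, 5, 8, 25, 27, 32, 21]
i stops at index 2 (arr[2]=35 > 18), j stops at index 4 (arr[4]=8 <= 18): swap arr[2] and arr[4], array becomes [18, 6, 8, 5, 35, 25, 27, 32, 21]
i ends at 4, j ends at 3: the pointers have crossed (j < i), so scanning stops.

Swap pivot arr[0] with arr[3] to place pivot at position 3: [5, 6, 8, 18, 35, 25, 27, 32, 21]
Pivot position: 3

After partitioning with pivot 18, the array becomes [5, 6, 8, 18, 35, 25, 27, 32, 21]. The pivot is placed at index 3. All elements to the left of the pivot are <= 18, and all elements to the right are > 18.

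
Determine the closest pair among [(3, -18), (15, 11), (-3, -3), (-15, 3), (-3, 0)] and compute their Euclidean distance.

Computing all pairwise distances among 5 points:

d((3, -18), (15, 11)) = 31.3847
d((3, -18), (-3, -3)) = 16.1555
d((3, -18), (-15, 3)) = 27.6586
d((3, -18), (-3, 0)) = 18.9737
d((15, 11), (-3, -3)) = 22.8035
d((15, 11), (-15, 3)) = 31.0483
d((15, 11), (-3, 0)) = 21.095
d((-3, -3), (-15, 3)) = 13.4164
d((-3, -3), (-3, 0)) = 3.0 <-- minimum
d((-15, 3), (-3, 0)) = 12.3693

Closest pair: (-3, -3) and (-3, 0) with distance 3.0

The closest pair is (-3, -3) and (-3, 0) with Euclidean distance 3.0. For 5 points, brute-force pairwise comparison is shown above. For large n, the divide-and-conquer algorithm (sort by x, recurse on halves, check the dividing strip) achieves O(n log n).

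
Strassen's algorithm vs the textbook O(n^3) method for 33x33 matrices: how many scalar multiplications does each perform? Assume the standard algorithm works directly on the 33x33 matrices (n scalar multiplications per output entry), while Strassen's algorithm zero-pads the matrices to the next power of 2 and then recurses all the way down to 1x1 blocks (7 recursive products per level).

Matrix multiplication for 33x33 matrices:

Strassen's algorithm requires power-of-2 dimensions. Pad 33x33 to 64x64 (next power of 2).

Standard algorithm: 33^3 = 35937 multiplications
Strassen's algorithm: 7^(log2(64)) = 7^6 = 117649 multiplications
Difference: 35937 - 117649 = -81712 (Strassen uses MORE here due to padding overhead — for small or just-over-power-of-2 n, padding can outweigh the per-level savings)

Standard: 35937 multiplications (33^3). Strassen: 117649 multiplications (7^6, after padding to 64x64). Strassen reduces 8 recursive multiplications to 7 at each level.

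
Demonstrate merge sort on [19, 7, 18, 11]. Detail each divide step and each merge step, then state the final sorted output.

Merge sort trace:

Split: [19, 7, 18, 11] -> [19, 7] and [18, 11]
  Split: [19, 7] -> [19] and [7]
  Merge: [19] + [7] -> [7, 19]
  Split: [18, 11] -> [18] and [11]
  Merge: [18] + [11] -> [11, 18]
Merge: [7, 19] + [11, 18] -> [7, 11, 18, 19]

Final sorted array: [7, 11, 18, 19]

The merge sort proceeds by recursively splitting the array and merging sorted halves.
After all merges, the sorted array is [7, 11, 18, 19].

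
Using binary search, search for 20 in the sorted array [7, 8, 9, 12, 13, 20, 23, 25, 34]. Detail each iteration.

Binary search for 20 in [7, 8, 9, 12, 13, 20, 23, 25, 34]:

lo=0, hi=8, mid=4, arr[mid]=13 -> 13 < 20, search right half
lo=5, hi=8, mid=6, arr[mid]=23 -> 23 > 20, search left half
lo=5, hi=5, mid=5, arr[mid]=20 -> Found target at index 5!

Binary search finds 20 at index 5 after 3 comparisons. The search repeatedly halves the search space by comparing with the middle element.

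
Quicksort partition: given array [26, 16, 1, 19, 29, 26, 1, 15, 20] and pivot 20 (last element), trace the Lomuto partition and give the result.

Lomuto partition with pivot = 20:

Initial array: [26, 16, 1, 19, 29, 26, 1, 15, 20]

arr[0]=26 > 20: no swap
arr[1]=16 <= 20: swap with position 0, array becomes [16, 26, 1, 19, 29, 26, 1, 15, 20]
arr[2]=1 <= 20: swap with position 1, array becomes [16, 1, 26, 19, 29, 26, 1, 15, 20]
arr[3]=19 <= 20: swap with position 2, array becomes [16, 1, 19, 26, 29, 26, 1, 15, 20]
arr[4]=29 > 20: no swap
arr[5]=26 > 20: no swap
arr[6]=1 <= 20: swap with position 3, array becomes [16, 1, 19, 1, 29, 26, 26, 15, 20]
arr[7]=15 <= 20: swap with position 4, array becomes [16, 1, 19, 1, 15, 26, 26, 29, 20]

Place pivot at position 5: [16, 1, 19, 1, 15, 20, 26, 29, 26]
Pivot position: 5

After partitioning with pivot 20, the array becomes [16, 1, 19, 1, 15, 20, 26, 29, 26]. The pivot is placed at index 5. All elements to the left of the pivot are <= 20, and all elements to the right are > 20.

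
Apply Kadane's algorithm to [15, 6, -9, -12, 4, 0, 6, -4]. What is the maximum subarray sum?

Using Kadane's algorithm on [15, 6, -9, -12, 4, 0, 6, -4]:

Scanning through the array:
Position 1 (value 6): max_ending_here = 21, max_so_far = 21
Position 2 (value -9): max_ending_here = 12, max_so_far = 21
Position 3 (value -12): max_ending_here = 0, max_so_far = 21
Position 4 (value 4): max_ending_here = 4, max_so_far = 21
Position 5 (value 0): max_ending_here = 4, max_so_far = 21
Position 6 (value 6): max_ending_here = 10, max_so_far = 21
Position 7 (value -4): max_ending_here = 6, max_so_far = 21

Maximum subarray: [15, 6]
Maximum sum: 21

The maximum subarray is [15, 6] with sum 21. This subarray runs from index 0 to index 1.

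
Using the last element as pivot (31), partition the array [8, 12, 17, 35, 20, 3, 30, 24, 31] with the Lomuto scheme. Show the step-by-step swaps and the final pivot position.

Lomuto partition with pivot = 31:

Initial array: [8, 12, 17, 35, 20, 3, 30, 24, 31]

arr[0]=8 <= 31: swap with position 0, array becomes [8, 12, 17, 35, 20, 3, 30, 24, 31]
arr[1]=12 <= 31: swap with position 1, array becomes [8, 12, 17, 35, 20, 3, 30, 24, 31]
arr[2]=17 <= 31: swap with position 2, array becomes [8, 12, 17, 35, 20, 3, 30, 24, 31]
arr[3]=35 > 31: no swap
arr[4]=20 <= 31: swap with position 3, array becomes [8, 12, 17, 20, 35, 3, 30, 24, 31]
arr[5]=3 <= 31: swap with position 4, array becomes [8, 12, 17, 20, 3, 35, 30, 24, 31]
arr[6]=30 <= 31: swap with position 5, array becomes [8, 12, 17, 20, 3, 30, 35, 24, 31]
arr[7]=24 <= 31: swap with position 6, array becomes [8, 12, 17, 20, 3, 30, 24, 35, 31]

Place pivot at position 7: [8, 12, 17, 20, 3, 30, 24, 31, 35]
Pivot position: 7

After partitioning with pivot 31, the array becomes [8, 12, 17, 20, 3, 30, 24, 31, 35]. The pivot is placed at index 7. All elements to the left of the pivot are <= 31, and all elements to the right are > 31.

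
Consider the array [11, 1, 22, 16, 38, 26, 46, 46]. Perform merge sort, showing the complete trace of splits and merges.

Merge sort trace:

Split: [11, 1, 22, 16, 38, 26, 46, 46] -> [11, 1, 22, 16] and [38, 26, 46, 46]
  Split: [11, 1, 22, 16] -> [11, 1] and [22, 16]
    Split: [11, 1] -> [11] and [1]
    Merge: [11] + [1] -> [1, 11]
    Split: [22, 16] -> [22] and [16]
    Merge: [22] + [16] -> [16, 22]
  Merge: [1, 11] + [16, 22] -> [1, 11, 16, 22]
  Split: [38, 26, 46, 46] -> [38, 26] and [46, 46]
    Split: [38, 26] -> [38] and [26]
    Merge: [38] + [26] -> [26, 38]
    Split: [46, 46] -> [46] and [46]
    Merge: [46] + [46] -> [46, 46]
  Merge: [26, 38] + [46, 46] -> [26, 38, 46, 46]
Merge: [1, 11, 16, 22] + [26, 38, 46, 46] -> [1, 11, 16, 22, 26, 38, 46, 46]

Final sorted array: [1, 11, 16, 22, 26, 38, 46, 46]

The merge sort proceeds by recursively splitting the array and merging sorted halves.
After all merges, the sorted array is [1, 11, 16, 22, 26, 38, 46, 46].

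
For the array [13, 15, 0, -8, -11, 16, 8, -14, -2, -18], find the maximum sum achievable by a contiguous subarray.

Using Kadane's algorithm on [13, 15, 0, -8, -11, 16, 8, -14, -2, -18]:

Scanning through the array:
Position 1 (value 15): max_ending_here = 28, max_so_far = 28
Position 2 (value 0): max_ending_here = 28, max_so_far = 28
Position 3 (value -8): max_ending_here = 20, max_so_far = 28
Position 4 (value -11): max_ending_here = 9, max_so_far = 28
Position 5 (value 16): max_ending_here = 25, max_so_far = 28
Position 6 (value 8): max_ending_here = 33, max_so_far = 33
Position 7 (value -14): max_ending_here = 19, max_so_far = 33
Position 8 (value -2): max_ending_here = 17, max_so_far = 33
Position 9 (value -18): max_ending_here = -1, max_so_far = 33

Maximum subarray: [13, 15, 0, -8, -11, 16, 8]
Maximum sum: 33

The maximum subarray is [13, 15, 0, -8, -11, 16, 8] with sum 33. This subarray runs from index 0 to index 6.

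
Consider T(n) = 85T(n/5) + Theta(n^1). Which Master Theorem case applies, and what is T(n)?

Master Theorem for T(n) = 85T(n/5) + O(n^1):

a = 85, b = 5, c = 1
log_b(a) = log_5(85) = 2.7604

Case 1: c = 1 < log_5(85) = 2.7604
T(n) = O(n^(log_5 85))

For T(n) = 85T(n/5) + O(n^1): log_5(85) = 2.7604. This is Case 1 of the Master Theorem (c < log_b(a), work dominated by leaves), giving O(n^(log_5 85)).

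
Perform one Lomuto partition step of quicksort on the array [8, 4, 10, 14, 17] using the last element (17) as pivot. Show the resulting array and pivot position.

Lomuto partition with pivot = 17:

Initial array: [8, 4, 10, 14, 17]

arr[0]=8 <= 17: swap with position 0, array becomes [8, 4, 10, 14, 17]
arr[1]=4 <= 17: swap with position 1, array becomes [8, 4, 10, 14, 17]
arr[2]=10 <= 17: swap with position 2, array becomes [8, 4, 10, 14, 17]
arr[3]=14 <= 17: swap with position 3, array becomes [8, 4, 10, 14, 17]

Place pivot at position 4: [8, 4, 10, 14, 17]
Pivot position: 4

After partitioning with pivot 17, the array becomes [8, 4, 10, 14, 17]. The pivot is placed at index 4. All elements to the left of the pivot are <= 17, and all elements to the right are > 17.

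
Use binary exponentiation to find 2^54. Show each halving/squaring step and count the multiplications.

Computing 2^54 by squaring (build up from 2^1; each line after the first costs one multiplication):

2^1 = 2
2^2 = (2^1)^2 = 2^2 = 4
2^3 = 2 * 2^2 = 2 * 4 = 8
2^6 = (2^3)^2 = 8^2 = 64
2^12 = (2^6)^2 = 64^2 = 4096
2^13 = 2 * 2^12 = 2 * 4096 = 8192
2^26 = (2^13)^2 = 8192^2 = 67108864
2^27 = 2 * 2^26 = 2 * 67108864 = 134217728
2^54 = (2^27)^2 = 134217728^2 = 18014398509481984

Result: 18014398509481984
Multiplications needed: 8 (8 lines after 2^1)

2^54 = 18014398509481984. Using exponentiation by squaring, this requires 8 multiplications. The key idea: if the exponent is even, square the half-power; if odd, multiply by the base once.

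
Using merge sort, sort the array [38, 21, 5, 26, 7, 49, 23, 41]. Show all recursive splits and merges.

Merge sort trace:

Split: [38, 21, 5, 26, 7, 49, 23, 41] -> [38, 21, 5, 26] and [7, 49, 23, 41]
  Split: [38, 21, 5, 26] -> [38, 21] and [5, 26]
    Split: [38, 21] -> [38] and [21]
    Merge: [38] + [21] -> [21, 38]
    Split: [5, 26] -> [5] and [26]
    Merge: [5] + [26] -> [5, 26]
  Merge: [21, 38] + [5, 26] -> [5, 21, 26, 38]
  Split: [7, 49, 23, 41] -> [7, 49] and [23, 41]
    Split: [7, 49] -> [7] and [49]
    Merge: [7] + [49] -> [7, 49]
    Split: [23, 41] -> [23] and [41]
    Merge: [23] + [41] -> [23, 41]
  Merge: [7, 49] + [23, 41] -> [7, 23, 41, 49]
Merge: [5, 21, 26, 38] + [7, 23, 41, 49] -> [5, 7, 21, 23, 26, 38, 41, 49]

Final sorted array: [5, 7, 21, 23, 26, 38, 41, 49]

The merge sort proceeds by recursively splitting the array and merging sorted halves.
After all merges, the sorted array is [5, 7, 21, 23, 26, 38, 41, 49].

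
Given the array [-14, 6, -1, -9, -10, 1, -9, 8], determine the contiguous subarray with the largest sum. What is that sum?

Using Kadane's algorithm on [-14, 6, -1, -9, -10, 1, -9, 8]:

Scanning through the array:
Position 1 (value 6): max_ending_here = 6, max_so_far = 6
Position 2 (value -1): max_ending_here = 5, max_so_far = 6
Position 3 (value -9): max_ending_here = -4, max_so_far = 6
Position 4 (value -10): max_ending_here = -10, max_so_far = 6
Position 5 (value 1): max_ending_here = 1, max_so_far = 6
Position 6 (value -9): max_ending_here = -8, max_so_far = 6
Position 7 (value 8): max_ending_here = 8, max_so_far = 8

Maximum subarray: [8]
Maximum sum: 8

The maximum subarray is [8] with sum 8. This subarray runs from index 7 to index 7.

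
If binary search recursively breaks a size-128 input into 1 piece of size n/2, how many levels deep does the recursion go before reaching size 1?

For divide and conquer with division factor 2:

Problem sizes at each level:
Level 0: 128
Level 1: 64
Level 2: 32
Level 3: 16
Level 4: 8
Level 5: 4
Level 6: 2
Level 7: 1

The root is level 0 and the size-1 base case is level 7 (the tree spans levels 0 through 7, i.e. 8 levels counting the root), so the depth is the number of divisions: log_2(128) = 7

The recursion tree depth is log_2(128) = 7. At each level, the problem size is divided by 2, so it takes 7 divisions to reduce to a base case of size 1. The algorithm makes 1 recursive call at each level.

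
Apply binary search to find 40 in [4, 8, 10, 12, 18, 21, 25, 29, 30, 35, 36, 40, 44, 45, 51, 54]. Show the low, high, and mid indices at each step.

Binary search for 40 in [4, 8, 10, 12, 18, 21, 25, 29, 30, 35, 36, 40, 44, 45, 51, 54]:

lo=0, hi=15, mid=7, arr[mid]=29 -> 29 < 40, search right half
lo=8, hi=15, mid=11, arr[mid]=40 -> Found target at index 11!

Binary search finds 40 at index 11 after 2 comparisons. The search repeatedly halves the search space by comparing with the middle element.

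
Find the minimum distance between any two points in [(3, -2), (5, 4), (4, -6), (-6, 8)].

Computing all pairwise distances among 4 points:

d((3, -2), (5, 4)) = 6.3246
d((3, -2), (4, -6)) = 4.1231 <-- minimum
d((3, -2), (-6, 8)) = 13.4536
d((5, 4), (4, -6)) = 10.0499
d((5, 4), (-6, 8)) = 11.7047
d((4, -6), (-6, 8)) = 17.2047

Closest pair: (3, -2) and (4, -6) with distance 4.1231

The closest pair is (3, -2) and (4, -6) with Euclidean distance 4.1231. For 4 points, brute-force pairwise comparison is shown above. For large n, the divide-and-conquer algorithm (sort by x, recurse on halves, check the dividing strip) achieves O(n log n).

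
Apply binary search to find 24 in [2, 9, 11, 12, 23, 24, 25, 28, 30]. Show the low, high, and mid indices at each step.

Binary search for 24 in [2, 9, 11, 12, 23, 24, 25, 28, 30]:

lo=0, hi=8, mid=4, arr[mid]=23 -> 23 < 24, search right half
lo=5, hi=8, mid=6, arr[mid]=25 -> 25 > 24, search left half
lo=5, hi=5, mid=5, arr[mid]=24 -> Found target at index 5!

Binary search finds 24 at index 5 after 3 comparisons. The search repeatedly halves the search space by comparing with the middle element.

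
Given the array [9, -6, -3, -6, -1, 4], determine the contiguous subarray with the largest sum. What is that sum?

Using Kadane's algorithm on [9, -6, -3, -6, -1, 4]:

Scanning through the array:
Position 1 (value -6): max_ending_here = 3, max_so_far = 9
Position 2 (value -3): max_ending_here = 0, max_so_far = 9
Position 3 (value -6): max_ending_here = -6, max_so_far = 9
Position 4 (value -1): max_ending_here = -1, max_so_far = 9
Position 5 (value 4): max_ending_here = 4, max_so_far = 9

Maximum subarray: [9]
Maximum sum: 9

The maximum subarray is [9] with sum 9. This subarray runs from index 0 to index 0.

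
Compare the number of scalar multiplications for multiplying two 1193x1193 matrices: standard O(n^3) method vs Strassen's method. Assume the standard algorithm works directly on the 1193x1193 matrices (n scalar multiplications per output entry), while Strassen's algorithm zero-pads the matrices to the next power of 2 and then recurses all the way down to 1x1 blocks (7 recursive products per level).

Matrix multiplication for 1193x1193 matrices:

Strassen's algorithm requires power-of-2 dimensions. Pad 1193x1193 to 2048x2048 (next power of 2).

Standard algorithm: 1193^3 = 1697936057 multiplications
Strassen's algorithm: 7^(log2(2048)) = 7^11 = 1977326743 multiplications
Difference: 1697936057 - 1977326743 = -279390686 (Strassen uses MORE here due to padding overhead — for small or just-over-power-of-2 n, padding can outweigh the per-level savings)

Standard: 1697936057 multiplications (1193^3). Strassen: 1977326743 multiplications (7^11, after padding to 2048x2048). Strassen reduces 8 recursive multiplications to 7 at each level.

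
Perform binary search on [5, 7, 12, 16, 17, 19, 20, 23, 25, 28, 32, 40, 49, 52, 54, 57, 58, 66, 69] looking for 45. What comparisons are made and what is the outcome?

Binary search for 45 in [5, 7, 12, 16, 17, 19, 20, 23, 25, 28, 32, 40, 49, 52, 54, 57, 58, 66, 69]:

lo=0, hi=18, mid=9, arr[mid]=28 -> 28 < 45, search right half
lo=10, hi=18, mid=14, arr[mid]=54 -> 54 > 45, search left half
lo=10, hi=13, mid=11, arr[mid]=40 -> 40 < 45, search right half
lo=12, hi=13, mid=12, arr[mid]=49 -> 49 > 45, search left half
lo=12 > hi=11, target 45 not found

Binary search determines that 45 is not in the array after 4 comparisons. The search space was exhausted without finding the target.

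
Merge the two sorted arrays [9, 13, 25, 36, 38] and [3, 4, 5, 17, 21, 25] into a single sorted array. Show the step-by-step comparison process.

Merging process:

Compare 9 vs 3: take 3 from right. Merged: [3]
Compare 9 vs 4: take 4 from right. Merged: [3, 4]
Compare 9 vs 5: take 5 from right. Merged: [3, 4, 5]
Compare 9 vs 17: take 9 from left. Merged: [3, 4, 5, 9]
Compare 13 vs 17: take 13 from left. Merged: [3, 4, 5, 9, 13]
Compare 25 vs 17: take 17 from right. Merged: [3, 4, 5, 9, 13, 17]
Compare 25 vs 21: take 21 from right. Merged: [3, 4, 5, 9, 13, 17, 21]
Compare 25 vs 25: take 25 from left. Merged: [3, 4, 5, 9, 13, 17, 21, 25]
Compare 36 vs 25: take 25 from right. Merged: [3, 4, 5, 9, 13, 17, 21, 25, 25]
Append remaining from left: [36, 38]. Merged: [3, 4, 5, 9, 13, 17, 21, 25, 25, 36, 38]

Final merged array: [3, 4, 5, 9, 13, 17, 21, 25, 25, 36, 38]
Total comparisons: 9

The merged array is [3, 4, 5, 9, 13, 17, 21, 25, 25, 36, 38], requiring 9 comparisons. The merge step runs in O(n) time where n is the total number of elements.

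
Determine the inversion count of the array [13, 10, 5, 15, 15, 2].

Finding inversions in [13, 10, 5, 15, 15, 2]:

(0, 1): arr[0]=13 > arr[1]=10
(0, 2): arr[0]=13 > arr[2]=5
(0, 5): arr[0]=13 > arr[5]=2
(1, 2): arr[1]=10 > arr[2]=5
(1, 5): arr[1]=10 > arr[5]=2
(2, 5): arr[2]=5 > arr[5]=2
(3, 5): arr[3]=15 > arr[5]=2
(4, 5): arr[4]=15 > arr[5]=2

Total inversions: 8

The array has 8 inversion(s): (0,1), (0,2), (0,5), (1,2), (1,5), (2,5), (3,5), (4,5). Each pair (i,j) satisfies i < j and arr[i] > arr[j].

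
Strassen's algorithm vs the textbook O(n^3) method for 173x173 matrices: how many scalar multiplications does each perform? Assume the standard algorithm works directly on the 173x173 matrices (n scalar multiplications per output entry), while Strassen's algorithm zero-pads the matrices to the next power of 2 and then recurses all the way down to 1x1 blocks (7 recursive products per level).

Matrix multiplication for 173x173 matrices:

Strassen's algorithm requires power-of-2 dimensions. Pad 173x173 to 256x256 (next power of 2).

Standard algorithm: 173^3 = 5177717 multiplications
Strassen's algorithm: 7^(log2(256)) = 7^8 = 5764801 multiplications
Difference: 5177717 - 5764801 = -587084 (Strassen uses MORE here due to padding overhead — for small or just-over-power-of-2 n, padding can outweigh the per-level savings)

Standard: 5177717 multiplications (173^3). Strassen: 5764801 multiplications (7^8, after padding to 256x256). Strassen reduces 8 recursive multiplications to 7 at each level.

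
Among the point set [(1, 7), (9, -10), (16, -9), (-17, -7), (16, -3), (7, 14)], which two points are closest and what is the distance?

Computing all pairwise distances among 6 points:

d((1, 7), (9, -10)) = 18.7883
d((1, 7), (16, -9)) = 21.9317
d((1, 7), (-17, -7)) = 22.8035
d((1, 7), (16, -3)) = 18.0278
d((1, 7), (7, 14)) = 9.2195
d((9, -10), (16, -9)) = 7.0711
d((9, -10), (-17, -7)) = 26.1725
d((9, -10), (16, -3)) = 9.8995
d((9, -10), (7, 14)) = 24.0832
d((16, -9), (-17, -7)) = 33.0606
d((16, -9), (16, -3)) = 6.0 <-- minimum
d((16, -9), (7, 14)) = 24.6982
d((-17, -7), (16, -3)) = 33.2415
d((-17, -7), (7, 14)) = 31.8904
d((16, -3), (7, 14)) = 19.2354

Closest pair: (16, -9) and (16, -3) with distance 6.0

The closest pair is (16, -9) and (16, -3) with Euclidean distance 6.0. For 6 points, brute-force pairwise comparison is shown above. For large n, the divide-and-conquer algorithm (sort by x, recurse on halves, check the dividing strip) achieves O(n log n).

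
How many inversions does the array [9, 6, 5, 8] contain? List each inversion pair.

Finding inversions in [9, 6, 5, 8]:

(0, 1): arr[0]=9 > arr[1]=6
(0, 2): arr[0]=9 > arr[2]=5
(0, 3): arr[0]=9 > arr[3]=8
(1, 2): arr[1]=6 > arr[2]=5

Total inversions: 4

The array has 4 inversion(s): (0,1), (0,2), (0,3), (1,2). Each pair (i,j) satisfies i < j and arr[i] > arr[j].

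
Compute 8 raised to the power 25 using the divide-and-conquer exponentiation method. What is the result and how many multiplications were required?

Computing 8^25 by squaring (build up from 8^1; each line after the first costs one multiplication):

8^1 = 8
8^2 = (8^1)^2 = 8^2 = 64
8^3 = 8 * 8^2 = 8 * 64 = 512
8^6 = (8^3)^2 = 512^2 = 262144
8^12 = (8^6)^2 = 262144^2 = 68719476736
8^24 = (8^12)^2 = 68719476736^2 = 4722366482869645213696
8^25 = 8 * 8^24 = 8 * 4722366482869645213696 = 37778931862957161709568

Result: 37778931862957161709568
Multiplications needed: 6 (6 lines after 8^1)

8^25 = 37778931862957161709568. Using exponentiation by squaring, this requires 6 multiplications. The key idea: if the exponent is even, square the half-power; if odd, multiply by the base once.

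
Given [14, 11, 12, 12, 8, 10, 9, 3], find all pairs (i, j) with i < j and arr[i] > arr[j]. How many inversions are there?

Finding inversions in [14, 11, 12, 12, 8, 10, 9, 3]:

(0, 1): arr[0]=14 > arr[1]=11
(0, 2): arr[0]=14 > arr[2]=12
(0, 3): arr[0]=14 > arr[3]=12
(0, 4): arr[0]=14 > arr[4]=8
(0, 5): arr[0]=14 > arr[5]=10
(0, 6): arr[0]=14 > arr[6]=9
(0, 7): arr[0]=14 > arr[7]=3
(1, 4): arr[1]=11 > arr[4]=8
(1, 5): arr[1]=11 > arr[5]=10
(1, 6): arr[1]=11 > arr[6]=9
(1, 7): arr[1]=11 > arr[7]=3
(2, 4): arr[2]=12 > arr[4]=8
(2, 5): arr[2]=12 > arr[5]=10
(2, 6): arr[2]=12 > arr[6]=9
(2, 7): arr[2]=12 > arr[7]=3
(3, 4): arr[3]=12 > arr[4]=8
(3, 5): arr[3]=12 > arr[5]=10
(3, 6): arr[3]=12 > arr[6]=9
(3, 7): arr[3]=12 > arr[7]=3
(4, 7): arr[4]=8 > arr[7]=3
(5, 6): arr[5]=10 > arr[6]=9
(5, 7): arr[5]=10 > arr[7]=3
(6, 7): arr[6]=9 > arr[7]=3

Total inversions: 23

The array has 23 inversion(s): (0,1), (0,2), (0,3), (0,4), (0,5), (0,6), (0,7), (1,4), (1,5), (1,6), (1,7), (2,4), (2,5), (2,6), (2,7), (3,4), (3,5), (3,6), (3,7), (4,7), (5,6), (5,7), (6,7). Each pair (i,j) satisfies i < j and arr[i] > arr[j].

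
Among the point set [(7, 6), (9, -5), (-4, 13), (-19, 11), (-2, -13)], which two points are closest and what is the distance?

Computing all pairwise distances among 5 points:

d((7, 6), (9, -5)) = 11.1803 <-- minimum
d((7, 6), (-4, 13)) = 13.0384
d((7, 6), (-19, 11)) = 26.4764
d((7, 6), (-2, -13)) = 21.0238
d((9, -5), (-4, 13)) = 22.2036
d((9, -5), (-19, 11)) = 32.249
d((9, -5), (-2, -13)) = 13.6015
d((-4, 13), (-19, 11)) = 15.1327
d((-4, 13), (-2, -13)) = 26.0768
d((-19, 11), (-2, -13)) = 29.4109

Closest pair: (7, 6) and (9, -5) with distance 11.1803

The closest pair is (7, 6) and (9, -5) with Euclidean distance 11.1803. For 5 points, brute-force pairwise comparison is shown above. For large n, the divide-and-conquer algorithm (sort by x, recurse on halves, check the dividing strip) achieves O(n log n).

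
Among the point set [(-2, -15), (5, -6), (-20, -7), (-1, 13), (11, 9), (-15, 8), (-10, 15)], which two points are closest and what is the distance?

Computing all pairwise distances among 7 points:

d((-2, -15), (5, -6)) = 11.4018
d((-2, -15), (-20, -7)) = 19.6977
d((-2, -15), (-1, 13)) = 28.0179
d((-2, -15), (11, 9)) = 27.2947
d((-2, -15), (-15, 8)) = 26.4197
d((-2, -15), (-10, 15)) = 31.0483
d((5, -6), (-20, -7)) = 25.02
d((5, -6), (-1, 13)) = 19.9249
d((5, -6), (11, 9)) = 16.1555
d((5, -6), (-15, 8)) = 24.4131
d((5, -6), (-10, 15)) = 25.807
d((-20, -7), (-1, 13)) = 27.5862
d((-20, -7), (11, 9)) = 34.8855
d((-20, -7), (-15, 8)) = 15.8114
d((-20, -7), (-10, 15)) = 24.1661
d((-1, 13), (11, 9)) = 12.6491
d((-1, 13), (-15, 8)) = 14.8661
d((-1, 13), (-10, 15)) = 9.2195
d((11, 9), (-15, 8)) = 26.0192
d((11, 9), (-10, 15)) = 21.8403
d((-15, 8), (-10, 15)) = 8.6023 <-- minimum

Closest pair: (-15, 8) and (-10, 15) with distance 8.6023

The closest pair is (-15, 8) and (-10, 15) with Euclidean distance 8.6023. For 7 points, brute-force pairwise comparison is shown above. For large n, the divide-and-conquer algorithm (sort by x, recurse on halves, check the dividing strip) achieves O(n log n).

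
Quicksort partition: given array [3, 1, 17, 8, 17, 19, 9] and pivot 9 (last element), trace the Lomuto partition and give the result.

Lomuto partition with pivot = 9:

Initial array: [3, 1, 17, 8, 17, 19, 9]

arr[0]=3 <= 9: swap with position 0, array becomes [3, 1, 17, 8, 17, 19, 9]
arr[1]=1 <= 9: swap with position 1, array becomes [3, 1, 17, 8, 17, 19, 9]
arr[2]=17 > 9: no swap
arr[3]=8 <= 9: swap with position 2, array becomes [3, 1, 8, 17, 17, 19, 9]
arr[4]=17 > 9: no swap
arr[5]=19 > 9: no swap

Place pivot at position 3: [3, 1, 8, 9, 17, 19, 17]
Pivot position: 3

After partitioning with pivot 9, the array becomes [3, 1, 8, 9, 17, 19, 17]. The pivot is placed at index 3. All elements to the left of the pivot are <= 9, and all elements to the right are > 9.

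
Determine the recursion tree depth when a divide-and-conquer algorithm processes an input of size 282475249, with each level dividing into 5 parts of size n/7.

For divide and conquer with division factor 7:

Problem sizes at each level:
Level 0: 282475249
Level 1: 40353607
Level 2: 5764801
Level 3: 823543
Level 4: 117649
Level 5: 16807
Level 6: 2401
Level 7: 343
Level 8: 49
Level 9: 7
Level 10: 1

The root is level 0 and the size-1 base case is level 10 (the tree spans levels 0 through 10, i.e. 11 levels counting the root), so the depth is the number of divisions: log_7(282475249) = 10

The recursion tree depth is log_7(282475249) = 10. At each level, the problem size is divided by 7, so it takes 10 divisions to reduce to a base case of size 1. The algorithm makes 5 recursive calls at each level.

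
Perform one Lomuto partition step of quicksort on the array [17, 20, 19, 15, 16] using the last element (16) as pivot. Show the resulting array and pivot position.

Lomuto partition with pivot = 16:

Initial array: [17, 20, 19, 15, 16]

arr[0]=17 > 16: no swap
arr[1]=20 > 16: no swap
arr[2]=19 > 16: no swap
arr[3]=15 <= 16: swap with position 0, array becomes [15, 20, 19, 17, 16]

Place pivot at position 1: [15, 16, 19, 17, 20]
Pivot position: 1

After partitioning with pivot 16, the array becomes [15, 16, 19, 17, 20]. The pivot is placed at index 1. All elements to the left of the pivot are <= 16, and all elements to the right are > 16.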